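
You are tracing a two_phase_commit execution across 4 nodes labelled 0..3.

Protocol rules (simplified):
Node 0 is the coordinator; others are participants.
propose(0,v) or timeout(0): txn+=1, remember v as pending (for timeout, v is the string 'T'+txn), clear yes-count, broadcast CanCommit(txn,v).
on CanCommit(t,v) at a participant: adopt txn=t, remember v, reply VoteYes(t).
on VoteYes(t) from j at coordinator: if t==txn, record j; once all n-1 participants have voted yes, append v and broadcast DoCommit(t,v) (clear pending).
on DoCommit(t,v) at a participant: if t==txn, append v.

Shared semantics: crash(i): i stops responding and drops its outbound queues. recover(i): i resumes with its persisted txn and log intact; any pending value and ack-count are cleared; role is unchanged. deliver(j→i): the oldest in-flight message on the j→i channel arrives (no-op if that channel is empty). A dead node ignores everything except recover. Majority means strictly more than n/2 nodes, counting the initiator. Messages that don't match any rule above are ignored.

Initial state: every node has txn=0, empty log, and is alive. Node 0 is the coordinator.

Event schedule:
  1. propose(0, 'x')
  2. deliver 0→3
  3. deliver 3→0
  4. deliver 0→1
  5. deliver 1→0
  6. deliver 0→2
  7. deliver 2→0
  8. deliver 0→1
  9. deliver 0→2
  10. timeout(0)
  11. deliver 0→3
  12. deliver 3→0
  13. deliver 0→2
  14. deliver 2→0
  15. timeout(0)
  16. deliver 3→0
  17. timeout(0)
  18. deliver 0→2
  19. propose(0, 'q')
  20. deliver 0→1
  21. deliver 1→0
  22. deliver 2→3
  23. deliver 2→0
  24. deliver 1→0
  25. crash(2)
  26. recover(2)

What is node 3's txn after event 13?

1

step 1 propose(0,'x'): 0={coor,t=1,log=-}
step 2 deliver 0→3: 3={part,t=1,log=-}
step 3 deliver 3→0: —
step 4 deliver 0→1: 1={part,t=1,log=-}
step 5 deliver 1→0: —
step 6 deliver 0→2: 2={part,t=1,log=-}
step 7 deliver 2→0: 0={coor,t=1,log=x}
step 8 deliver 0→1: 1={part,t=1,log=x}
step 9 deliver 0→2: 2={part,t=1,log=x}
step 10 timeout(0): 0={coor,t=2,log=x}
step 11 deliver 0→3: 3={part,t=1,log=x}
step 12 deliver 3→0: —
step 13 deliver 0→2: 2={part,t=2,log=x}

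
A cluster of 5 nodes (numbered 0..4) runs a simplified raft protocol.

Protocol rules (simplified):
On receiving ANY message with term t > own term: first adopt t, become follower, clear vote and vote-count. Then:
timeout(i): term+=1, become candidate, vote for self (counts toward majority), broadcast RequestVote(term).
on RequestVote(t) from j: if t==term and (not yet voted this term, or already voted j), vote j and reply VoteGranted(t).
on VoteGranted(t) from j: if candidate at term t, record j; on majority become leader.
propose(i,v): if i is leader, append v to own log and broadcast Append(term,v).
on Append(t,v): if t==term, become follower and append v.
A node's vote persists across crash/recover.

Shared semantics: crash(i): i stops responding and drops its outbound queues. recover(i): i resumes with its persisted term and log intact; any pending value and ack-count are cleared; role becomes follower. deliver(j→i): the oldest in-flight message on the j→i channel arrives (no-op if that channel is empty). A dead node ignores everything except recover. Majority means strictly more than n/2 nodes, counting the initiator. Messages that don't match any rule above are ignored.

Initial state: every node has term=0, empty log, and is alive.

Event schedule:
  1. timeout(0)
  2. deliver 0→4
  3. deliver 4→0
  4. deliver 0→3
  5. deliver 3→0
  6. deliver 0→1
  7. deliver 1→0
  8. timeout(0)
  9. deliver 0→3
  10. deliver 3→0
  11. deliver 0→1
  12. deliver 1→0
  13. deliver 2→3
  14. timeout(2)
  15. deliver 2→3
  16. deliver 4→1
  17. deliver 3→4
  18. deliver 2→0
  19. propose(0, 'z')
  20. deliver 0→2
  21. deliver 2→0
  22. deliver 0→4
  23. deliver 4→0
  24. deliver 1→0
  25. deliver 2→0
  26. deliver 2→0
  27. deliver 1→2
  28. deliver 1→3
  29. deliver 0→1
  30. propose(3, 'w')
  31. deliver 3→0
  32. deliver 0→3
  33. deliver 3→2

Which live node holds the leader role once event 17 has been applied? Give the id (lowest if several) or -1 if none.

step 1 timeout(0): 0={cand,t=1,log=-}
step 2 deliver 0→4: 4={foll,t=1,log=-}
step 3 deliver 4→0: —
step 4 deliver 0→3: 3={foll,t=1,log=-}
step 5 deliver 3→0: 0={lead,t=1,log=-}
step 6 deliver 0→1: 1={foll,t=1,log=-}
step 7 deliver 1→0: —
step 8 timeout(0): 0={cand,t=2,log=-}
step 9 deliver 0→3: 3={foll,t=2,log=-}
step 10 deliver 3→0: —
step 11 deliver 0→1: 1={foll,t=2,log=-}
step 12 deliver 1→0: 0={lead,t=2,log=-}
step 13 deliver 2→3: —
step 14 timeout(2): 2={cand,t=1,log=-}
step 15 deliver 2→3: —
step 16 deliver 4→1: —
step 17 deliver 3→4: —

0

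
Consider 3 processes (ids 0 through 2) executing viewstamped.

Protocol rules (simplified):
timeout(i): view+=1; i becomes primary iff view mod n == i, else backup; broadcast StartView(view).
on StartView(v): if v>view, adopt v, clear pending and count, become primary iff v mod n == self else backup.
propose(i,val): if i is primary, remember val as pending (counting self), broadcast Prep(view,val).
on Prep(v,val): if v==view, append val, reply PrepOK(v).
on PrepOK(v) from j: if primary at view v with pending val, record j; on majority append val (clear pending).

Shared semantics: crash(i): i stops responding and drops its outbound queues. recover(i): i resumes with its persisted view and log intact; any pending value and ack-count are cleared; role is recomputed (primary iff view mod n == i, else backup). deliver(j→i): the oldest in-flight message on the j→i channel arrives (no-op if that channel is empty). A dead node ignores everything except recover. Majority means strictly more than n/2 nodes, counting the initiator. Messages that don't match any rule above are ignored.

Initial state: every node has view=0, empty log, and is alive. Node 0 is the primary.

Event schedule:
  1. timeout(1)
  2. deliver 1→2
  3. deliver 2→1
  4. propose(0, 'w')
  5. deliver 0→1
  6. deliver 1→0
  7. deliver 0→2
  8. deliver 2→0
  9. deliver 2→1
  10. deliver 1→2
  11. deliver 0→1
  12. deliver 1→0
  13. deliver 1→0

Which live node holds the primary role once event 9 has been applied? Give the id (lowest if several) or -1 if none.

1. timeout(1):  <1:prim v1 ->
2. deliver 1→2:  <2:back v1 ->
3. deliver 2→1:  nop
4. propose(0,'w'):  nop
5. deliver 0→1:  nop
6. deliver 1→0:  <0:back v1 ->
7. deliver 0→2:  nop
8. deliver 2→0:  nop
9. deliver 2→1:  nop

1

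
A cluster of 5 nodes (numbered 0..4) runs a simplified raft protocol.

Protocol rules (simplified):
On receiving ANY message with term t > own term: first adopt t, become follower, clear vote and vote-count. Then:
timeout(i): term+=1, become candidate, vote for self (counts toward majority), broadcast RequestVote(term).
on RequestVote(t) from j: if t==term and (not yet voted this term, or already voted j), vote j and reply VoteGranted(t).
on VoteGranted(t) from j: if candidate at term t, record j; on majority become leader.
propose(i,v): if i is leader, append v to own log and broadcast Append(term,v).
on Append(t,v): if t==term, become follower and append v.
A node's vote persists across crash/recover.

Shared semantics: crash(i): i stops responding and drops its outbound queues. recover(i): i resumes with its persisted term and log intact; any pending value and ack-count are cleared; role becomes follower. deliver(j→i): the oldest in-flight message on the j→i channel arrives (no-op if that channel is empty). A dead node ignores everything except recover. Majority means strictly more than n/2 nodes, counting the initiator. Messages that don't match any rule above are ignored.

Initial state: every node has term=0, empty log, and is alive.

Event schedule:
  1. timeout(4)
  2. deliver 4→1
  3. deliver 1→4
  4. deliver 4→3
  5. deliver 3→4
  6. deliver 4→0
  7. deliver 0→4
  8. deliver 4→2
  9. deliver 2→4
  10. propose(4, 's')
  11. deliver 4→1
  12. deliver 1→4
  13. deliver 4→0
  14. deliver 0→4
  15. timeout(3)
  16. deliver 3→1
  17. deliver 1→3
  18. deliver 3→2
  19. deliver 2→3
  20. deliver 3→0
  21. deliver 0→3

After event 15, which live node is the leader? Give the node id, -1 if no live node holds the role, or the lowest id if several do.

4

after 1 — timeout(4): n4:cand/t1/[-]
after 2 — deliver 4→1: n1:foll/t1/[-]
after 3 — deliver 1→4: ·
after 4 — deliver 4→3: n3:foll/t1/[-]
after 5 — deliver 3→4: n4:lead/t1/[-]
after 6 — deliver 4→0: n0:foll/t1/[-]
after 7 — deliver 0→4: ·
after 8 — deliver 4→2: n2:foll/t1/[-]
after 9 — deliver 2→4: ·
after 10 — propose(4,'s'): n4:lead/t1/[s]
after 11 — deliver 4→1: n1:foll/t1/[s]
after 12 — deliver 1→4: ·
after 13 — deliver 4→0: n0:foll/t1/[s]
after 14 — deliver 0→4: ·
after 15 — timeout(3): n3:cand/t2/[-]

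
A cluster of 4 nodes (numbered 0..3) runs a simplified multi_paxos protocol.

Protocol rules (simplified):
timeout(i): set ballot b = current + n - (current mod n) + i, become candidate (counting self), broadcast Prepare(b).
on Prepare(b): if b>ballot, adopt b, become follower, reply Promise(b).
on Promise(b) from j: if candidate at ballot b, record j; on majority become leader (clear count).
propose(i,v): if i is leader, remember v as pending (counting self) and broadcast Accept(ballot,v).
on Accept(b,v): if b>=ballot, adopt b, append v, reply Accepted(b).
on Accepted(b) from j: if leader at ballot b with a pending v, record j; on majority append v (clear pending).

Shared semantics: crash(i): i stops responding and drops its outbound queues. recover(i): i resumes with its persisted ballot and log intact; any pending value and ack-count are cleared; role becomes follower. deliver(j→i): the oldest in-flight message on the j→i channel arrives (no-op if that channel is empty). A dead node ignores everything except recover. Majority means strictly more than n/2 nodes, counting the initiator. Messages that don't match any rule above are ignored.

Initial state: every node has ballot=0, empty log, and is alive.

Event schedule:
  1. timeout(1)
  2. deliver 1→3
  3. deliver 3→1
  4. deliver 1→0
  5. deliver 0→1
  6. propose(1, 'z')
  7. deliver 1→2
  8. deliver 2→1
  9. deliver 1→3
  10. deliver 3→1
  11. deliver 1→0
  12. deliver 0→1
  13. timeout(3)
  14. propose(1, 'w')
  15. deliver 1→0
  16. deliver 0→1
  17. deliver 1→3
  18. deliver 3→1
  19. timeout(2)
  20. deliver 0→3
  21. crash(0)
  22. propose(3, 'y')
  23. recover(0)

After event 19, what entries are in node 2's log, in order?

empty

[1] timeout(1) → N1(cand b5 [-])
[2] deliver 1→3 → N3(foll b5 [-])
[3] deliver 3→1 → ∅
[4] deliver 1→0 → N0(foll b5 [-])
[5] deliver 0→1 → N1(lead b5 [-])
[6] propose(1,'z') → ∅
[7] deliver 1→2 → N2(foll b5 [-])
[8] deliver 2→1 → ∅
[9] deliver 1→3 → N3(foll b5 [z])
[10] deliver 3→1 → ∅
[11] deliver 1→0 → N0(foll b5 [z])
[12] deliver 0→1 → N1(lead b5 [z])
[13] timeout(3) → N3(cand b11 [z])
[14] propose(1,'w') → ∅
[15] deliver 1→0 → N0(foll b5 [z,w])
[16] deliver 0→1 → ∅
[17] deliver 1→3 → ∅
[18] deliver 3→1 → N1(foll b11 [z])
[19] timeout(2) → N2(cand b10 [-])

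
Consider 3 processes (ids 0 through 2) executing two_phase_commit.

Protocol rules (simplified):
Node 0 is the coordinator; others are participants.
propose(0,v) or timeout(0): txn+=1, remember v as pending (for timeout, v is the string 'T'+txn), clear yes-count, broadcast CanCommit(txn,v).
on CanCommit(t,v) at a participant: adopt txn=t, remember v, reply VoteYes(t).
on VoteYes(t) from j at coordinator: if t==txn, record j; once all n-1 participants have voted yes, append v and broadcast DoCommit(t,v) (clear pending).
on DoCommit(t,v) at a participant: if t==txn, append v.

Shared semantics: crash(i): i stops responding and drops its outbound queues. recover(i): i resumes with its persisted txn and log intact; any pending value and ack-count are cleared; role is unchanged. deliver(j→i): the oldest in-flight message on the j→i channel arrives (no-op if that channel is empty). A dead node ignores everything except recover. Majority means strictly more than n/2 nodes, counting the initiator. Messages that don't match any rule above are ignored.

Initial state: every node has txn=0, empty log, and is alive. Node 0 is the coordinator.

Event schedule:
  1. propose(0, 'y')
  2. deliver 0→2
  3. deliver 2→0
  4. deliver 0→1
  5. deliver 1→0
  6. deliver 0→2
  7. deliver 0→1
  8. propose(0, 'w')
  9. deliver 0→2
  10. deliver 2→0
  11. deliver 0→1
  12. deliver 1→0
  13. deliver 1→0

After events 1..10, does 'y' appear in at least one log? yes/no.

e1 propose(0,'y'): 0[coor,t=1,-]
e2 deliver 0→2: 2[part,t=1,-]
e3 deliver 2→0: ·
e4 deliver 0→1: 1[part,t=1,-]
e5 deliver 1→0: 0[coor,t=1,y]
e6 deliver 0→2: 2[part,t=1,y]
e7 deliver 0→1: 1[part,t=1,y]
e8 propose(0,'w'): 0[coor,t=2,y]
e9 deliver 0→2: 2[part,t=2,y]
e10 deliver 2→0: ·

yes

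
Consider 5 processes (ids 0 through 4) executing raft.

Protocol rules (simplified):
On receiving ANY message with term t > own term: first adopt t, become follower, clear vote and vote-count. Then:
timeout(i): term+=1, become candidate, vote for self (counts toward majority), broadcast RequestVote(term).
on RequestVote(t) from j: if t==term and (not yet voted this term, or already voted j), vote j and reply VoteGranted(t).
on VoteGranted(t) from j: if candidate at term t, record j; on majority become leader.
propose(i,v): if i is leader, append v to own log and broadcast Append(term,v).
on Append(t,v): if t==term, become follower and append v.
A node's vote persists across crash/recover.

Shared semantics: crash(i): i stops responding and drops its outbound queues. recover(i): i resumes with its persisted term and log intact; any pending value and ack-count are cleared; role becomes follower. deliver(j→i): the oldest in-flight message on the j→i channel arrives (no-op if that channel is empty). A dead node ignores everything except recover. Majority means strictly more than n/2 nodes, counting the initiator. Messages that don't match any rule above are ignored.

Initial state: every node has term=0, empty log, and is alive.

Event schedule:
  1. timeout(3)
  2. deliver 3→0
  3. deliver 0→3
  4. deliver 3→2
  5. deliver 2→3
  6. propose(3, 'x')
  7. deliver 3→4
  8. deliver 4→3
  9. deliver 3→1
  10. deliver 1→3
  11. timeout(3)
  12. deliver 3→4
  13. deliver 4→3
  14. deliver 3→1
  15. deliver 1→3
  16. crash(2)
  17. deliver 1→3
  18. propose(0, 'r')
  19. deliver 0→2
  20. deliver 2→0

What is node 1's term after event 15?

step 1 timeout(3): 3={cand,t=1,log=-}
step 2 deliver 3→0: 0={foll,t=1,log=-}
step 3 deliver 0→3: —
step 4 deliver 3→2: 2={foll,t=1,log=-}
step 5 deliver 2→3: 3={lead,t=1,log=-}
step 6 propose(3,'x'): 3={lead,t=1,log=x}
step 7 deliver 3→4: 4={foll,t=1,log=-}
step 8 deliver 4→3: —
step 9 deliver 3→1: 1={foll,t=1,log=-}
step 10 deliver 1→3: —
step 11 timeout(3): 3={cand,t=2,log=x}
step 12 deliver 3→4: 4={foll,t=1,log=x}
step 13 deliver 4→3: —
step 14 deliver 3→1: 1={foll,t=1,log=x}
step 15 deliver 1→3: —

1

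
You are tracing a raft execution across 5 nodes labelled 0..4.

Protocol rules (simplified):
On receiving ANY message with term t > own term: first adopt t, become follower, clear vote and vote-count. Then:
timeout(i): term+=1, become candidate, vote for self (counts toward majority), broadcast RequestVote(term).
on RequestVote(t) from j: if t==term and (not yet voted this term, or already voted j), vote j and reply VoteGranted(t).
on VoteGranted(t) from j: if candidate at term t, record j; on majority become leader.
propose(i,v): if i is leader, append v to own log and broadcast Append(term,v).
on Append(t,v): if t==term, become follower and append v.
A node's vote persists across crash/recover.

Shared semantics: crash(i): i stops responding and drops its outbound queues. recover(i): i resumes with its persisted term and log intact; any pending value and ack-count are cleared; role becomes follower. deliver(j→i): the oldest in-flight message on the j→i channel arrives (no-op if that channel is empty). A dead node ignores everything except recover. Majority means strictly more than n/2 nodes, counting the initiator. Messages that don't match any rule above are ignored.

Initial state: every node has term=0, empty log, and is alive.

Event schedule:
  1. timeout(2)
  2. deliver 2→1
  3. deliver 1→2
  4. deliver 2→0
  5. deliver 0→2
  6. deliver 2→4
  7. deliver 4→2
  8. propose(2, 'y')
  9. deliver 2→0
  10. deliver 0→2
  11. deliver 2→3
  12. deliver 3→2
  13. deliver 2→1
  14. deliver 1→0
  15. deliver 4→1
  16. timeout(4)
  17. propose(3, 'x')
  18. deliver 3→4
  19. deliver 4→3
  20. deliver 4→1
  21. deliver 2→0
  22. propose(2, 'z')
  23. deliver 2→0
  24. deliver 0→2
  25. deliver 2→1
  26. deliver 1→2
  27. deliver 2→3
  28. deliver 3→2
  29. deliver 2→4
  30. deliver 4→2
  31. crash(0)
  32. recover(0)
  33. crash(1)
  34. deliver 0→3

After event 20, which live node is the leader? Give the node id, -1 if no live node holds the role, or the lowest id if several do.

step 1 timeout(2): 2={cand,t=1,log=-}
step 2 deliver 2→1: 1={foll,t=1,log=-}
step 3 deliver 1→2: —
step 4 deliver 2→0: 0={foll,t=1,log=-}
step 5 deliver 0→2: 2={lead,t=1,log=-}
step 6 deliver 2→4: 4={foll,t=1,log=-}
step 7 deliver 4→2: —
step 8 propose(2,'y'): 2={lead,t=1,log=y}
step 9 deliver 2→0: 0={foll,t=1,log=y}
step 10 deliver 0→2: —
step 11 deliver 2→3: 3={foll,t=1,log=-}
step 12 deliver 3→2: —
step 13 deliver 2→1: 1={foll,t=1,log=y}
step 14 deliver 1→0: —
step 15 deliver 4→1: —
step 16 timeout(4): 4={cand,t=2,log=-}
step 17 propose(3,'x'): —
step 18 deliver 3→4: —
step 19 deliver 4→3: 3={foll,t=2,log=-}
step 20 deliver 4→1: 1={foll,t=2,log=y}

2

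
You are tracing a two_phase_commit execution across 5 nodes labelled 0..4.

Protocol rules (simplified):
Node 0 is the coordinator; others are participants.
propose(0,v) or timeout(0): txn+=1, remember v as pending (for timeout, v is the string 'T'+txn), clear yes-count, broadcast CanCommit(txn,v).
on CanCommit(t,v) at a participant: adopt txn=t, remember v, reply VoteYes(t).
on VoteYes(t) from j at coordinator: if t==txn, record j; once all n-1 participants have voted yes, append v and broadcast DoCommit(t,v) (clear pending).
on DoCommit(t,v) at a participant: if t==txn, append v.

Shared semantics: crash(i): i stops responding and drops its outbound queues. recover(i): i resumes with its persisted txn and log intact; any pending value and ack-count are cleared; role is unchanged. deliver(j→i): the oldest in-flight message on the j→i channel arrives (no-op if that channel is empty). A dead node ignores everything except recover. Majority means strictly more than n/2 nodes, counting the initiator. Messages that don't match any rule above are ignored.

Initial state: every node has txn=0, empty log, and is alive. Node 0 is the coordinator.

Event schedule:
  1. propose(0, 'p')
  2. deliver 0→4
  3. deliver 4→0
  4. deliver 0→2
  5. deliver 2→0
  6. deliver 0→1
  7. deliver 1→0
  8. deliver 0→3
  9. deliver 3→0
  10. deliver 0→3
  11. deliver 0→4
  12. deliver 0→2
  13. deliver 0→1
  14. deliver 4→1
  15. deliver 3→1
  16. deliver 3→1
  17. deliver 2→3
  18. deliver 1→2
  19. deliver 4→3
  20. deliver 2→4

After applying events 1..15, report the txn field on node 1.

1

after 1 — propose(0,'p'): n0:coor/t1/[-]
after 2 — deliver 0→4: n4:part/t1/[-]
after 3 — deliver 4→0: ·
after 4 — deliver 0→2: n2:part/t1/[-]
after 5 — deliver 2→0: ·
after 6 — deliver 0→1: n1:part/t1/[-]
after 7 — deliver 1→0: ·
after 8 — deliver 0→3: n3:part/t1/[-]
after 9 — deliver 3→0: n0:coor/t1/[p]
after 10 — deliver 0→3: n3:part/t1/[p]
after 11 — deliver 0→4: n4:part/t1/[p]
after 12 — deliver 0→2: n2:part/t1/[p]
after 13 — deliver 0→1: n1:part/t1/[p]
after 14 — deliver 4→1: ·
after 15 — deliver 3→1: ·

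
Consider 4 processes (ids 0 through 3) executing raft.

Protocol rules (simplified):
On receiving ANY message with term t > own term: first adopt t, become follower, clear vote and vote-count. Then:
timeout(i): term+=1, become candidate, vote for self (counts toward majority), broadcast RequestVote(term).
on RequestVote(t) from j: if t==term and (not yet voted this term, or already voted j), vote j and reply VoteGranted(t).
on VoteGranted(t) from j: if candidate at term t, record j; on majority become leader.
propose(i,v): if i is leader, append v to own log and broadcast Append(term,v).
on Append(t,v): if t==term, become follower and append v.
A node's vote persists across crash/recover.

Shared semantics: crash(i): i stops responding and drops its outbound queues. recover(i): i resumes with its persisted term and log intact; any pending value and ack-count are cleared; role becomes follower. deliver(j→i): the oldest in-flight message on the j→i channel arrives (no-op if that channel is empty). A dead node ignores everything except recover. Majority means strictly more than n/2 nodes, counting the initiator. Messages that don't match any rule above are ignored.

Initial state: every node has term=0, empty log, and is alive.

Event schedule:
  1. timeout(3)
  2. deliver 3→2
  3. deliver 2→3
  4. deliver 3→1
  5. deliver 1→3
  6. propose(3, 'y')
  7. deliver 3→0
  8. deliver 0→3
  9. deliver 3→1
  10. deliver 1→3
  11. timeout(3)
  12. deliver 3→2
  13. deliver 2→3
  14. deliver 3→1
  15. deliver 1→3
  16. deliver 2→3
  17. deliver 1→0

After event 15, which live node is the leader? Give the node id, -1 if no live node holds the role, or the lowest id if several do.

-1

step 1 timeout(3): 3={cand,t=1,log=-}
step 2 deliver 3→2: 2={foll,t=1,log=-}
step 3 deliver 2→3: —
step 4 deliver 3→1: 1={foll,t=1,log=-}
step 5 deliver 1→3: 3={lead,t=1,log=-}
step 6 propose(3,'y'): 3={lead,t=1,log=y}
step 7 deliver 3→0: 0={foll,t=1,log=-}
step 8 deliver 0→3: —
step 9 deliver 3→1: 1={foll,t=1,log=y}
step 10 deliver 1→3: —
step 11 timeout(3): 3={cand,t=2,log=y}
step 12 deliver 3→2: 2={foll,t=1,log=y}
step 13 deliver 2→3: —
step 14 deliver 3→1: 1={foll,t=2,log=y}
step 15 deliver 1→3: —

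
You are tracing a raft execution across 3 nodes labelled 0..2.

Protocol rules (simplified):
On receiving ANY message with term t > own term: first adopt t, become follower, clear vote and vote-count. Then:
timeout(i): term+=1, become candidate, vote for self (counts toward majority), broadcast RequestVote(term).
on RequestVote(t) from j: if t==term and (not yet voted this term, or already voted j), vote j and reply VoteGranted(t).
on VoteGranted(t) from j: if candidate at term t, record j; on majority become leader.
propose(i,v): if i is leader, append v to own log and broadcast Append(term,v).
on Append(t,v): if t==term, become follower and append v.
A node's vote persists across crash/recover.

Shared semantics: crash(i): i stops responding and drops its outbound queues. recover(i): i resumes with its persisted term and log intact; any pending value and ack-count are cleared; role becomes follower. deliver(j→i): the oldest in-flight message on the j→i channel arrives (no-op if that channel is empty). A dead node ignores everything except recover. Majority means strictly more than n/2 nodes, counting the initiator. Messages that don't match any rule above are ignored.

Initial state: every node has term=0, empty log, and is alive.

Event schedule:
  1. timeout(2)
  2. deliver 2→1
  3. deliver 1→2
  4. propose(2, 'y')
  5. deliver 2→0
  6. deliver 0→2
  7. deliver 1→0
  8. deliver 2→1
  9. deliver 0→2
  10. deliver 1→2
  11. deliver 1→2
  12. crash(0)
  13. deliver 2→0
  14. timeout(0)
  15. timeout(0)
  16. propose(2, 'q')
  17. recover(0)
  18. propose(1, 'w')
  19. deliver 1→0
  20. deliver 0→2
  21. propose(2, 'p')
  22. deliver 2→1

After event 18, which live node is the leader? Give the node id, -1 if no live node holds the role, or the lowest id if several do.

step 1 timeout(2): 2={cand,t=1,log=-}
step 2 deliver 2→1: 1={foll,t=1,log=-}
step 3 deliver 1→2: 2={lead,t=1,log=-}
step 4 propose(2,'y'): 2={lead,t=1,log=y}
step 5 deliver 2→0: 0={foll,t=1,log=-}
step 6 deliver 0→2: —
step 7 deliver 1→0: —
step 8 deliver 2→1: 1={foll,t=1,log=y}
step 9 deliver 0→2: —
step 10 deliver 1→2: —
step 11 deliver 1→2: —
step 12 crash(0): 0={✗foll,t=1,log=-}
step 13 deliver 2→0: —
step 14 timeout(0): —
step 15 timeout(0): —
step 16 propose(2,'q'): 2={lead,t=1,log=y,q}
step 17 recover(0): 0={foll,t=1,log=-}
step 18 propose(1,'w'): —

2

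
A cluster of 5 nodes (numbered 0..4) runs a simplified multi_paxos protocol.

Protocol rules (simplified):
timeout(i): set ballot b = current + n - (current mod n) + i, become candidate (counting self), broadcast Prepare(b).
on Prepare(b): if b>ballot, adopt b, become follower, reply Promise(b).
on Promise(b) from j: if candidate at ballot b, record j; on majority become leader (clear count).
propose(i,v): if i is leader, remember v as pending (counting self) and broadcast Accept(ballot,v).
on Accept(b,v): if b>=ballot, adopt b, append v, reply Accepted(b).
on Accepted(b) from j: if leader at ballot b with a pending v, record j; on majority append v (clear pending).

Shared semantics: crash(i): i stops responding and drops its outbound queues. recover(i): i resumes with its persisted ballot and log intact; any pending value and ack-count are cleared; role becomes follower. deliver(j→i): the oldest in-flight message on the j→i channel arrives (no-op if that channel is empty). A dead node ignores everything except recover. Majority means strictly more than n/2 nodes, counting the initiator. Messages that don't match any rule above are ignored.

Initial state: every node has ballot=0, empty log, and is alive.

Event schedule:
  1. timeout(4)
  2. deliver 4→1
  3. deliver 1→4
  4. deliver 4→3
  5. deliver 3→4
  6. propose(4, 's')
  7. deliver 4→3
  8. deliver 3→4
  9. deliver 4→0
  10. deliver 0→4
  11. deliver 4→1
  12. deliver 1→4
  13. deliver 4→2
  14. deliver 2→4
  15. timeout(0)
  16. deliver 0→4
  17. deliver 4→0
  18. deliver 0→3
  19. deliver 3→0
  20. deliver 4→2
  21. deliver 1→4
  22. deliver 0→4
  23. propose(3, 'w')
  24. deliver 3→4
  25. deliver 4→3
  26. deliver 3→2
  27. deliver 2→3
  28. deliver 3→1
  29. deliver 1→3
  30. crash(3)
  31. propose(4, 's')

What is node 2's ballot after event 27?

[1] timeout(4) → N4(cand b9 [-])
[2] deliver 4→1 → N1(foll b9 [-])
[3] deliver 1→4 → ∅
[4] deliver 4→3 → N3(foll b9 [-])
[5] deliver 3→4 → N4(lead b9 [-])
[6] propose(4,'s') → ∅
[7] deliver 4→3 → N3(foll b9 [s])
[8] deliver 3→4 → ∅
[9] deliver 4→0 → N0(foll b9 [-])
[10] deliver 0→4 → ∅
[11] deliver 4→1 → N1(foll b9 [s])
[12] deliver 1→4 → N4(lead b9 [s])
[13] deliver 4→2 → N2(foll b9 [-])
[14] deliver 2→4 → ∅
[15] timeout(0) → N0(cand b10 [-])
[16] deliver 0→4 → N4(foll b10 [s])
[17] deliver 4→0 → ∅
[18] deliver 0→3 → N3(foll b10 [s])
[19] deliver 3→0 → ∅
[20] deliver 4→2 → N2(foll b9 [s])
[21] deliver 1→4 → ∅
[22] deliver 0→4 → ∅
[23] propose(3,'w') → ∅
[24] deliver 3→4 → ∅
[25] deliver 4→3 → ∅
[26] deliver 3→2 → ∅
[27] deliver 2→3 → ∅

9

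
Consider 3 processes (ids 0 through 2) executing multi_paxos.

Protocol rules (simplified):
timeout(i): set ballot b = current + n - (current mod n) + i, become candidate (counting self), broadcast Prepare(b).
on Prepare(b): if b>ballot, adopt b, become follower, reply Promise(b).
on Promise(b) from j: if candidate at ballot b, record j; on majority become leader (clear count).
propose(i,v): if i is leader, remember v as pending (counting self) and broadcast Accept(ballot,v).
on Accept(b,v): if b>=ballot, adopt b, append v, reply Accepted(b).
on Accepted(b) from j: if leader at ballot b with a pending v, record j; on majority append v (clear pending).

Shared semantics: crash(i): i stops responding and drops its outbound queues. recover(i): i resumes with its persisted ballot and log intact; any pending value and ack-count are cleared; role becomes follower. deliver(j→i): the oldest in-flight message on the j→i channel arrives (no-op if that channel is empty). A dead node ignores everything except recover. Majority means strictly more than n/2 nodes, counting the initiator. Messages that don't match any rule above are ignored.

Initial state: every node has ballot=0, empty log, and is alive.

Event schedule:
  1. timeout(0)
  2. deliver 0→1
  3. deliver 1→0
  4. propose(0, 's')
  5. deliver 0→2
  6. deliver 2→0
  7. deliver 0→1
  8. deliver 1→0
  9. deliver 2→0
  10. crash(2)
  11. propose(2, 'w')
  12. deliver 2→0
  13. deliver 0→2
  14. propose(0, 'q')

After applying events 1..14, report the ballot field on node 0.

3

e1 timeout(0): 0[cand,b=3,-]
e2 deliver 0→1: 1[foll,b=3,-]
e3 deliver 1→0: 0[lead,b=3,-]
e4 propose(0,'s'): ·
e5 deliver 0→2: 2[foll,b=3,-]
e6 deliver 2→0: ·
e7 deliver 0→1: 1[foll,b=3,s]
e8 deliver 1→0: 0[lead,b=3,s]
e9 deliver 2→0: ·
e10 crash(2): 2[✗foll,b=3,-]
e11 propose(2,'w'): ·
e12 deliver 2→0: ·
e13 deliver 0→2: ·
e14 propose(0,'q'): ·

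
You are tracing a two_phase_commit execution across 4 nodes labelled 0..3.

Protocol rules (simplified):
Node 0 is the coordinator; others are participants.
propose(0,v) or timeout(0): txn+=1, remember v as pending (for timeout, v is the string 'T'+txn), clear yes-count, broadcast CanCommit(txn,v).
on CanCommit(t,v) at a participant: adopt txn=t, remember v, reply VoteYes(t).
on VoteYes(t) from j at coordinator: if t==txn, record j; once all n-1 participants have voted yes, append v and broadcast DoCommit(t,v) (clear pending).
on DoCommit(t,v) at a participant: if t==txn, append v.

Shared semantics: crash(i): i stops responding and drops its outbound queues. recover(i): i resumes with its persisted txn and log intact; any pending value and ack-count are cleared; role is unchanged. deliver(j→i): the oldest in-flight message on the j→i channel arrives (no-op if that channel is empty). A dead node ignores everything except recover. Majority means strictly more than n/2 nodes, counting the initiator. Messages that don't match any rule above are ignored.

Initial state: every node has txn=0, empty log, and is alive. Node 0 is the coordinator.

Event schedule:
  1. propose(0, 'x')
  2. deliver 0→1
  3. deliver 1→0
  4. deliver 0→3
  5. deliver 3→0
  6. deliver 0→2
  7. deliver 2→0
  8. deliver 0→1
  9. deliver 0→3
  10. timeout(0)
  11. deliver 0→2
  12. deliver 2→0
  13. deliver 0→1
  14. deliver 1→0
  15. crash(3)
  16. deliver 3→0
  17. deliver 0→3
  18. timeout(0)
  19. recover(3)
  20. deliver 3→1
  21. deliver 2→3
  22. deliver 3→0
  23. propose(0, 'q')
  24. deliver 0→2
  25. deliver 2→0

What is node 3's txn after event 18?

1. propose(0,'x'):  <0:coor t1 ->
2. deliver 0→1:  <1:part t1 ->
3. deliver 1→0:  nop
4. deliver 0→3:  <3:part t1 ->
5. deliver 3→0:  nop
6. deliver 0→2:  <2:part t1 ->
7. deliver 2→0:  <0:coor t1 x>
8. deliver 0→1:  <1:part t1 x>
9. deliver 0→3:  <3:part t1 x>
10. timeout(0):  <0:coor t2 x>
11. deliver 0→2:  <2:part t1 x>
12. deliver 2→0:  nop
13. deliver 0→1:  <1:part t2 x>
14. deliver 1→0:  nop
15. crash(3):  <3:✗part t1 x>
16. deliver 3→0:  nop
17. deliver 0→3:  nop
18. timeout(0):  <0:coor t3 x>

1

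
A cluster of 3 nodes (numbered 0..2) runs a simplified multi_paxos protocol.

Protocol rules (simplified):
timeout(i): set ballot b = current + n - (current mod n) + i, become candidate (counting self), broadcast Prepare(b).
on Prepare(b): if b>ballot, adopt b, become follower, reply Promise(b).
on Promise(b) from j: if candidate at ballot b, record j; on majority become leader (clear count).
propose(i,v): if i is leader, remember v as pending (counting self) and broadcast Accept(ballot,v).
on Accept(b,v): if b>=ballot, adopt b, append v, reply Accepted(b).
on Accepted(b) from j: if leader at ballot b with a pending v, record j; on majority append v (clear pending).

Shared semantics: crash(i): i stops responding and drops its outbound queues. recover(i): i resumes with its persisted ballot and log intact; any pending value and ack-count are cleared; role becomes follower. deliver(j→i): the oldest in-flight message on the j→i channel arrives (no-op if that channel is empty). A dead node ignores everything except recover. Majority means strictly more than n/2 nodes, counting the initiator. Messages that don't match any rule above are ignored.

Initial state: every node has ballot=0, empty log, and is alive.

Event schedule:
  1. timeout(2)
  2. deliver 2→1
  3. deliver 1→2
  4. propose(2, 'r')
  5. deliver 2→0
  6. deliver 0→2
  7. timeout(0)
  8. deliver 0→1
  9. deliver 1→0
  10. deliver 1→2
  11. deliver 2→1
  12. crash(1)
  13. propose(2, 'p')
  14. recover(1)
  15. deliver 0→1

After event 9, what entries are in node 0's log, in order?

[1] timeout(2) → N2(cand b5 [-])
[2] deliver 2→1 → N1(foll b5 [-])
[3] deliver 1→2 → N2(lead b5 [-])
[4] propose(2,'r') → ∅
[5] deliver 2→0 → N0(foll b5 [-])
[6] deliver 0→2 → ∅
[7] timeout(0) → N0(cand b6 [-])
[8] deliver 0→1 → N1(foll b6 [-])
[9] deliver 1→0 → N0(lead b6 [-])

empty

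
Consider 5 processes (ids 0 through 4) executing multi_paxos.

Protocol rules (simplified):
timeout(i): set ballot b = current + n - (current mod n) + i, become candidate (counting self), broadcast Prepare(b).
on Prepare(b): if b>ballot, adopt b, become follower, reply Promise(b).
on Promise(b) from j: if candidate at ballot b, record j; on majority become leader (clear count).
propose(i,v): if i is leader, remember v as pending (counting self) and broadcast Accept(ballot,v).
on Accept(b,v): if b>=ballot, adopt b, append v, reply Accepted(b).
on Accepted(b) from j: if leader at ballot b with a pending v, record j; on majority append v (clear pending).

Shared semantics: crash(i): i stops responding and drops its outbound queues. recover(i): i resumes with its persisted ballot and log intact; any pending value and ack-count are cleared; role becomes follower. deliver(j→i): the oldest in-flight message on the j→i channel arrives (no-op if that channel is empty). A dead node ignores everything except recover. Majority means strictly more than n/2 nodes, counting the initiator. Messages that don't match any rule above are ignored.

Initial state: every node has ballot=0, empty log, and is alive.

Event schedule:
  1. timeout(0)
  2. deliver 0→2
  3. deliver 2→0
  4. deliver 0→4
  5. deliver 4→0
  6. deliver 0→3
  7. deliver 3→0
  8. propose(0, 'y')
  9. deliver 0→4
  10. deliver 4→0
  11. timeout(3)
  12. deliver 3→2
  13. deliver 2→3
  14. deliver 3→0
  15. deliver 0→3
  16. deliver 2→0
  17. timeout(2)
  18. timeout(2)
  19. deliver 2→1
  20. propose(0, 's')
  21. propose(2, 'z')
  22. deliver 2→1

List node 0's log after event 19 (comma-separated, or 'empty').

empty

step 1 timeout(0): 0={cand,b=5,log=-}
step 2 deliver 0→2: 2={foll,b=5,log=-}
step 3 deliver 2→0: —
step 4 deliver 0→4: 4={foll,b=5,log=-}
step 5 deliver 4→0: 0={lead,b=5,log=-}
step 6 deliver 0→3: 3={foll,b=5,log=-}
step 7 deliver 3→0: —
step 8 propose(0,'y'): —
step 9 deliver 0→4: 4={foll,b=5,log=y}
step 10 deliver 4→0: —
step 11 timeout(3): 3={cand,b=13,log=-}
step 12 deliver 3→2: 2={foll,b=13,log=-}
step 13 deliver 2→3: —
step 14 deliver 3→0: 0={foll,b=13,log=-}
step 15 deliver 0→3: —
step 16 deliver 2→0: —
step 17 timeout(2): 2={cand,b=17,log=-}
step 18 timeout(2): 2={cand,b=22,log=-}
step 19 deliver 2→1: 1={foll,b=17,log=-}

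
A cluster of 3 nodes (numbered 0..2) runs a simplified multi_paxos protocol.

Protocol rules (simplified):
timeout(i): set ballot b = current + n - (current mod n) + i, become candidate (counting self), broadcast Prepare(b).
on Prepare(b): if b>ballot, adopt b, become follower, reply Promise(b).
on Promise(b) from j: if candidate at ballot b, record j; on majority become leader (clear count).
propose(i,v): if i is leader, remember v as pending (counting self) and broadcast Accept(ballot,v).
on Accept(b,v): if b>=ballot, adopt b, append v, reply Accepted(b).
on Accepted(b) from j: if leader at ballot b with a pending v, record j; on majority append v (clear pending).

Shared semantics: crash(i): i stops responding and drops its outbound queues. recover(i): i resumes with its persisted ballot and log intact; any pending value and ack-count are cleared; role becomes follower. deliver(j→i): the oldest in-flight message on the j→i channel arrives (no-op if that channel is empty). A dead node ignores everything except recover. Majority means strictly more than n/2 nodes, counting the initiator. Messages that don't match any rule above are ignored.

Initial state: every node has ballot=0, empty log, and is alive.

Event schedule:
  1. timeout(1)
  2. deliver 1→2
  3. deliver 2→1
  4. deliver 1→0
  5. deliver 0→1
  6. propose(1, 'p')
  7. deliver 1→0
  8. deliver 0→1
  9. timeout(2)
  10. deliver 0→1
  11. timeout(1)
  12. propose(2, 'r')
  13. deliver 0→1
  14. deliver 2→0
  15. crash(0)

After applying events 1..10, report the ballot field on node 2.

1. timeout(1):  <1:cand b4 ->
2. deliver 1→2:  <2:foll b4 ->
3. deliver 2→1:  <1:lead b4 ->
4. deliver 1→0:  <0:foll b4 ->
5. deliver 0→1:  nop
6. propose(1,'p'):  nop
7. deliver 1→0:  <0:foll b4 p>
8. deliver 0→1:  <1:lead b4 p>
9. timeout(2):  <2:cand b8 ->
10. deliver 0→1:  nop

8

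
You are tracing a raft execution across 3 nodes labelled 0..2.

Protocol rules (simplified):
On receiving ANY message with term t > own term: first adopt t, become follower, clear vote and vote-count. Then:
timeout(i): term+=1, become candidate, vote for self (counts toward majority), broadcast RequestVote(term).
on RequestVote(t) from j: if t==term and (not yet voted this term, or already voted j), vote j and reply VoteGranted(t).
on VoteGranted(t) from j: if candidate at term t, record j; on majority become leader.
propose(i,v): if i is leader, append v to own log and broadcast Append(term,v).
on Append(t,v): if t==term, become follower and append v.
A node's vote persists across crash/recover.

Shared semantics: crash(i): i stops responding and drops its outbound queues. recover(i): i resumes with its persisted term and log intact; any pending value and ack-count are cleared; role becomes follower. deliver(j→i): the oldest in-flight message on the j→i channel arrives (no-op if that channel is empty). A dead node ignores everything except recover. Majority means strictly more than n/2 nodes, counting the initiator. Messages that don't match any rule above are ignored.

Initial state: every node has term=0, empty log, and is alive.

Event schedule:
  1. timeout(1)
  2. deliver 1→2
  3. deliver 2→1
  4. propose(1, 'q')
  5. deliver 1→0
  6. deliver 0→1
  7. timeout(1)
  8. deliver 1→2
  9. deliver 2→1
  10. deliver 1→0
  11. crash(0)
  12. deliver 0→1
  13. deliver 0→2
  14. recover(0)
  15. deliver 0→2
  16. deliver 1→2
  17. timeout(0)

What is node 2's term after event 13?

1

step 1 timeout(1): 1={cand,t=1,log=-}
step 2 deliver 1→2: 2={foll,t=1,log=-}
step 3 deliver 2→1: 1={lead,t=1,log=-}
step 4 propose(1,'q'): 1={lead,t=1,log=q}
step 5 deliver 1→0: 0={foll,t=1,log=-}
step 6 deliver 0→1: —
step 7 timeout(1): 1={cand,t=2,log=q}
step 8 deliver 1→2: 2={foll,t=1,log=q}
step 9 deliver 2→1: —
step 10 deliver 1→0: 0={foll,t=1,log=q}
step 11 crash(0): 0={✗foll,t=1,log=q}
step 12 deliver 0→1: —
step 13 deliver 0→2: —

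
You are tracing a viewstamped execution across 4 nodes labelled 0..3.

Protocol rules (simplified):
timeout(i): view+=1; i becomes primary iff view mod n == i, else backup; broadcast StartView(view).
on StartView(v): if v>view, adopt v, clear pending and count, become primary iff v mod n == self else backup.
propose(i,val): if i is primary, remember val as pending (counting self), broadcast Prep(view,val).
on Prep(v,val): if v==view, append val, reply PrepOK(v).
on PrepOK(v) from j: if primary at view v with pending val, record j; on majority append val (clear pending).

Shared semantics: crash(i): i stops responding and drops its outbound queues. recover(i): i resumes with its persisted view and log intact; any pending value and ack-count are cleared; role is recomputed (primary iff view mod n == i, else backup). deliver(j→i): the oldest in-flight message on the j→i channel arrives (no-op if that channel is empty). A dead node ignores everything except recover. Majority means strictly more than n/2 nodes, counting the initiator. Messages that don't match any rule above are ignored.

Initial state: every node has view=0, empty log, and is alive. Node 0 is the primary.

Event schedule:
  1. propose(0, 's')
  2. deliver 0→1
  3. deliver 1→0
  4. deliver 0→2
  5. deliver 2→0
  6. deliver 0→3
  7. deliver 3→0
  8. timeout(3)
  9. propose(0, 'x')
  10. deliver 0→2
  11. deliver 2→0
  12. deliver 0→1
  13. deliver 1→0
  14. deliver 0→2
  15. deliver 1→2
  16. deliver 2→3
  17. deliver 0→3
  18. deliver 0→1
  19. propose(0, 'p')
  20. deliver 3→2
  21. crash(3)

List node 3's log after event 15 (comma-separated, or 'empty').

1. propose(0,'s'):  nop
2. deliver 0→1:  <1:back v0 s>
3. deliver 1→0:  nop
4. deliver 0→2:  <2:back v0 s>
5. deliver 2→0:  <0:prim v0 s>
6. deliver 0→3:  <3:back v0 s>
7. deliver 3→0:  nop
8. timeout(3):  <3:back v1 s>
9. propose(0,'x'):  nop
10. deliver 0→2:  <2:back v0 s,x>
11. deliver 2→0:  nop
12. deliver 0→1:  <1:back v0 s,x>
13. deliver 1→0:  <0:prim v0 s,x>
14. deliver 0→2:  nop
15. deliver 1→2:  nop

s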